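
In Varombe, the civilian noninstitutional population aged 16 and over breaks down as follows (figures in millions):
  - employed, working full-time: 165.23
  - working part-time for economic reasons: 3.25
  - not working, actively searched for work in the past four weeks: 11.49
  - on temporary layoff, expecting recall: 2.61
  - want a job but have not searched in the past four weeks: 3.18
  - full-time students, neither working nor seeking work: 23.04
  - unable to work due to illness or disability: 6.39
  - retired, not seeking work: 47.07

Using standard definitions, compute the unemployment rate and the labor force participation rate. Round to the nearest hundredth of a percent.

Unemployment rate ≈ 7.72%; labor force participation rate ≈ 69.62%.

Employed = 165.23 + 3.25 = 168.48 million (anyone who worked, including part-time for economic reasons, counts as employed).
Unemployed = 11.49 + 2.61 = 14.10 million (jobless and actively searching, or on temporary layoff).
Labor force = 168.48 + 14.10 = 182.58 million.
Not in labor force = 3.18 + 23.04 + 6.39 + 47.07 = 79.68 million (those not working and not actively searching are outside the labor force — including those who want a job but have given up searching).
Civilian working-age population = 182.58 + 79.68 = 262.26 million.
Unemployment rate = 14.10 / 182.58 = 7.72%.
Labor force participation rate = 182.58 / 262.26 = 69.62%.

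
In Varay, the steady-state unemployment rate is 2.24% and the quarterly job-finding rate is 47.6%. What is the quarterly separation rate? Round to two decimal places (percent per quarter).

Separation rate ≈ 1.09% per quarter.

From u* = s/(s+f): s = u·f/(1−u).
s = 0.0224 × 47.6 / (1 − 0.0224) = 1.0662 / 0.9776 ≈ 1.09% per quarter.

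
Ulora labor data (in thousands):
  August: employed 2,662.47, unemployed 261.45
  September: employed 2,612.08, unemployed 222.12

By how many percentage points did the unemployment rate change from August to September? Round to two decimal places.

The unemployment rate changed by −1.10 percentage points.

August: labor force = 2,662.47 + 261.45 = 2,923.92; u = 261.45/2,923.92 = 8.94%.
September: labor force = 2,612.08 + 222.12 = 2,834.20; u = 222.12/2,834.20 = 7.84%.
Change = 7.84% − 8.94% = −1.10 pp.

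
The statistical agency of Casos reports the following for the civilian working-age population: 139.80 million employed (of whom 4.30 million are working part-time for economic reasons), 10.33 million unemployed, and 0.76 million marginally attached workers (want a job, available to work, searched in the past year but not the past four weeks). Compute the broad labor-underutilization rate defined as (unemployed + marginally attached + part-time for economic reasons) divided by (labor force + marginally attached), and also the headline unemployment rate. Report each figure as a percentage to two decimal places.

Labor force = 139.80 + 10.33 = 150.13 million.
Numerator = 10.33 + 0.76 + 4.30 = 15.39 million.
Denominator = 150.13 + 0.76 = 150.89 million.
Broad rate = 15.39 / 150.89 = 10.20%.
Headline unemployment rate = 10.33 / 150.13 = 6.88%.

Broad underutilization rate ≈ 10.20%; headline unemployment rate ≈ 6.88%.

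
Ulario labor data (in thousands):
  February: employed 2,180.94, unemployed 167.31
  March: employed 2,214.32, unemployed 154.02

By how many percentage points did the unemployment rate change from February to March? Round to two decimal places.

February: labor force = 2,180.94 + 167.31 = 2,348.25; u = 167.31/2,348.25 = 7.12%.
March: labor force = 2,214.32 + 154.02 = 2,368.34; u = 154.02/2,368.34 = 6.50%.
Change = 6.50% − 7.12% = −0.62 pp.

The unemployment rate changed by −0.62 percentage points.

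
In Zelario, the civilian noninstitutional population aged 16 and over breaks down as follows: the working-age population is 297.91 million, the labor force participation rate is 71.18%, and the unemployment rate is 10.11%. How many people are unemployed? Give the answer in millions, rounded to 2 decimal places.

About 21.44 million are unemployed.

Labor force = 0.7118 × 297.91 = 212.05 million.
Unemployed = 0.1011 × 212.05 ≈ 21.44 million.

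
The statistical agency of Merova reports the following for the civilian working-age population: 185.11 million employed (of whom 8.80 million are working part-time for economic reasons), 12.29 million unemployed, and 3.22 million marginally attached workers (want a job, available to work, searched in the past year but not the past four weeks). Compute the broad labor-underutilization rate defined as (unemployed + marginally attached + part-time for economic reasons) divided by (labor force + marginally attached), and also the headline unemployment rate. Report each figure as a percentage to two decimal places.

Labor force = 185.11 + 12.29 = 197.40 million.
Numerator = 12.29 + 3.22 + 8.80 = 24.31 million.
Denominator = 197.40 + 3.22 = 200.62 million.
Broad rate = 24.31 / 200.62 = 12.12%.
Headline unemployment rate = 12.29 / 197.40 = 6.23%.

Broad underutilization rate ≈ 12.12%; headline unemployment rate ≈ 6.23%.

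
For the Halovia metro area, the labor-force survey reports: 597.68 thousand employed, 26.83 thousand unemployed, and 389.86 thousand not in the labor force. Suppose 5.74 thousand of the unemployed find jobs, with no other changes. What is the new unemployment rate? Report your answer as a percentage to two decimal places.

Initially, labor force = 597.68 + 26.83 = 624.51 thousand, so u = 26.83/624.51 = 4.30%.
After the change, unemployed falls and employed rises by 5.74; labor force unchanged → E = 603.42, U = 21.09, labor force = 624.51 thousand.
New unemployment rate = 21.09 / 624.51 = 3.38%.

New unemployment rate ≈ 3.38%.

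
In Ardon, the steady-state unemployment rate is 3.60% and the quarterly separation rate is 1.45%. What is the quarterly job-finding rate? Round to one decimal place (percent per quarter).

From u* = s/(s+f): f = s·(1−u)/u.
f = 1.45 × (1 − 0.0360) / 0.0360 = 1.3978 / 0.0360 ≈ 38.8% per quarter.

Job-finding rate ≈ 38.8% per quarter.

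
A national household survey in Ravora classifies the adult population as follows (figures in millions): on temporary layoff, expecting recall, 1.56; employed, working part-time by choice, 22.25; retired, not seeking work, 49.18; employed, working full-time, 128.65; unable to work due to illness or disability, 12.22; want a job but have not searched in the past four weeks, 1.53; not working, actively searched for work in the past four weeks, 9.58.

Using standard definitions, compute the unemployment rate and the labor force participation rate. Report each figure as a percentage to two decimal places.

Unemployment rate ≈ 6.87%; labor force participation rate ≈ 72.03%.

Employed = 22.25 + 128.65 = 150.90 million.
Unemployed = 1.56 + 9.58 = 11.14 million (jobless and actively searching, or on temporary layoff).
Labor force = 150.90 + 11.14 = 162.04 million.
Not in labor force = 49.18 + 12.22 + 1.53 = 62.93 million (those not working and not actively searching are outside the labor force — including those who want a job but have given up searching).
Civilian working-age population = 162.04 + 62.93 = 224.97 million.
Unemployment rate = 11.14 / 162.04 = 6.87%.
Labor force participation rate = 162.04 / 224.97 = 72.03%.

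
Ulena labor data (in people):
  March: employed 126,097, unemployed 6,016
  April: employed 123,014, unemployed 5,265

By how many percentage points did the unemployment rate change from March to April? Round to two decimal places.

March: labor force = 126,097 + 6,016 = 132,113; u = 6,016/132,113 = 4.55%.
April: labor force = 123,014 + 5,265 = 128,279; u = 5,265/128,279 = 4.10%.
Change = 4.10% − 4.55% = −0.45 pp.

The unemployment rate changed by −0.45 percentage points.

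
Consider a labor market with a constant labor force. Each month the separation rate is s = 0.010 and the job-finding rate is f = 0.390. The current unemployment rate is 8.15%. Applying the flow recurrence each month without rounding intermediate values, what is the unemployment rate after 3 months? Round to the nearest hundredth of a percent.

Unemployment rate after three months ≈ 3.72%.

With a fixed labor force, u_{t+1} = u_t + s·(1−u_t) − f·u_t = u_t·(1−s−f) + s.
Here 1−s−f = 0.600 and s = 0.010.
u_1 = 0.081500 × 0.600 + 0.010 = 0.058900.
u_2 = 0.058900 × 0.600 + 0.010 = 0.045340.
u_3 = 0.045340 × 0.600 + 0.010 = 0.037204.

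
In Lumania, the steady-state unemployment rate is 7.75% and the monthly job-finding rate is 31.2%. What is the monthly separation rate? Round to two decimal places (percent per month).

Separation rate ≈ 2.62% per month.

From u* = s/(s+f): s = u·f/(1−u).
s = 0.0775 × 31.2 / (1 − 0.0775) = 2.4180 / 0.9225 ≈ 2.62% per month.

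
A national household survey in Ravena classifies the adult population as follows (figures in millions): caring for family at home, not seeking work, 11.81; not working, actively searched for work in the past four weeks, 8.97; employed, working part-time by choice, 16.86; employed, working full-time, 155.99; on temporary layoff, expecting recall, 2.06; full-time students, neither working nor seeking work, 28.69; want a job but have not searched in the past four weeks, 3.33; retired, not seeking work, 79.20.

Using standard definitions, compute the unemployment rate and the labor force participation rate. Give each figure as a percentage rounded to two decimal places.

Unemployment rate ≈ 6.00%; labor force participation rate ≈ 59.91%.

Employed = 16.86 + 155.99 = 172.85 million.
Unemployed = 8.97 + 2.06 = 11.03 million (jobless and actively searching, or on temporary layoff).
Labor force = 172.85 + 11.03 = 183.88 million.
Not in labor force = 11.81 + 28.69 + 3.33 + 79.20 = 123.03 million (those not working and not actively searching are outside the labor force — including those who want a job but have given up searching).
Civilian working-age population = 183.88 + 123.03 = 306.91 million.
Unemployment rate = 11.03 / 183.88 = 6.00%.
Labor force participation rate = 183.88 / 306.91 = 59.91%.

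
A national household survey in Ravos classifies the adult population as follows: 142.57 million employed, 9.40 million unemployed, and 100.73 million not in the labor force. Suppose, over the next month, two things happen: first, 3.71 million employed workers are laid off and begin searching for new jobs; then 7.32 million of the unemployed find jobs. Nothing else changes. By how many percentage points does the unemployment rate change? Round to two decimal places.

The unemployment rate changes by −2.38 percentage points.

Initially, labor force = 142.57 + 9.40 = 151.97 million, so u = 9.40/151.97 = 6.19%.
After the first change, employed falls and unemployed rises by 3.71; labor force unchanged → E = 138.86, U = 13.11, labor force = 151.97 million.
After the second change, unemployed falls and employed rises by 7.32; labor force unchanged → E = 146.18, U = 5.79, labor force = 151.97 million.
New unemployment rate = 5.79 / 151.97 = 3.81%.
Change = 3.81% − 6.19% = −2.38 percentage points.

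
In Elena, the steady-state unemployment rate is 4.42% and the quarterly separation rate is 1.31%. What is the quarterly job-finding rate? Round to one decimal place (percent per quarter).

Job-finding rate ≈ 28.3% per quarter.

From u* = s/(s+f): f = s·(1−u)/u.
f = 1.31 × (1 − 0.0442) / 0.0442 = 1.2521 / 0.0442 ≈ 28.3% per quarter.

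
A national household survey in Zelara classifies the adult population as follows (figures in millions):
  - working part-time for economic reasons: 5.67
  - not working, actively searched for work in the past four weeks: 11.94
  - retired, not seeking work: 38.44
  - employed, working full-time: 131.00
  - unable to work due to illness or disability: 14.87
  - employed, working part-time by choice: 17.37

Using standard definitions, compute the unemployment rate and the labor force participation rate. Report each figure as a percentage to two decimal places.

Employed = 5.67 + 131.00 + 17.37 = 154.04 million (anyone who worked, including part-time for economic reasons, counts as employed).
Unemployed = 11.94 million.
Labor force = 154.04 + 11.94 = 165.98 million.
Not in labor force = 38.44 + 14.87 = 53.31 million (those not working and not actively searching are outside the labor force).
Civilian working-age population = 165.98 + 53.31 = 219.29 million.
Unemployment rate = 11.94 / 165.98 = 7.19%.
Labor force participation rate = 165.98 / 219.29 = 75.69%.

Unemployment rate ≈ 7.19%; labor force participation rate ≈ 75.69%.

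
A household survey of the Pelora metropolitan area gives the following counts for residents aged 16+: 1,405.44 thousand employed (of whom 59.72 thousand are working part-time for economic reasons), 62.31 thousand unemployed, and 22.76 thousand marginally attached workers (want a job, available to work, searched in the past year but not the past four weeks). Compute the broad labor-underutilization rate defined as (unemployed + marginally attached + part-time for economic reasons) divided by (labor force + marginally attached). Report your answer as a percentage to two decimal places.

Broad underutilization rate ≈ 9.71%.

Labor force = 1,405.44 + 62.31 = 1,467.75 thousand.
Numerator = 62.31 + 22.76 + 59.72 = 144.79 thousand.
Denominator = 1,467.75 + 22.76 = 1,490.51 thousand.
Broad rate = 144.79 / 1,490.51 = 9.71%.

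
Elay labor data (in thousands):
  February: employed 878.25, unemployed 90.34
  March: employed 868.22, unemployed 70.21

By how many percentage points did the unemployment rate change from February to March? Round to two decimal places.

February: labor force = 878.25 + 90.34 = 968.59; u = 90.34/968.59 = 9.33%.
March: labor force = 868.22 + 70.21 = 938.43; u = 70.21/938.43 = 7.48%.
Change = 7.48% − 9.33% = −1.85 pp.

The unemployment rate changed by −1.85 percentage points.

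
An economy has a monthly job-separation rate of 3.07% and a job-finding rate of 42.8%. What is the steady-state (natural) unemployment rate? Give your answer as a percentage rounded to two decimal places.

At steady state the flows balance: s·E = f·U, so U/(E+U) = s/(s+f).
u* = 3.07 / (3.07 + 42.8) = 3.07 / 45.87 = 6.69%.

Steady-state unemployment rate ≈ 6.69%.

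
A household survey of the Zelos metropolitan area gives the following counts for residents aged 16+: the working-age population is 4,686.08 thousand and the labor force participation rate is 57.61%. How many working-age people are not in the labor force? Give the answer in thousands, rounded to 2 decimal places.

About 1,986.43 thousand are not in the labor force.

Share not in the labor force = 1 − 0.5761 = 0.4239.
Not in labor force = 0.4239 × 4,686.08 ≈ 1,986.43 thousand.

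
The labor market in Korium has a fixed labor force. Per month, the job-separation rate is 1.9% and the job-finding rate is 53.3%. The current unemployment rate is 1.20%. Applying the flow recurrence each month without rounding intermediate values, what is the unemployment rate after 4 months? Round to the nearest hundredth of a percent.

With a fixed labor force, u_{t+1} = u_t + s·(1−u_t) − f·u_t = u_t·(1−s−f) + s.
Here 1−s−f = 0.448 and s = 0.019.
u_1 = 0.012000 × 0.448 + 0.019 = 0.024376.
u_2 = 0.024376 × 0.448 + 0.019 = 0.029920.
u_3 = 0.029920 × 0.448 + 0.019 = 0.032404.
u_4 = 0.032404 × 0.448 + 0.019 = 0.033517.

Unemployment rate after four months ≈ 3.35%.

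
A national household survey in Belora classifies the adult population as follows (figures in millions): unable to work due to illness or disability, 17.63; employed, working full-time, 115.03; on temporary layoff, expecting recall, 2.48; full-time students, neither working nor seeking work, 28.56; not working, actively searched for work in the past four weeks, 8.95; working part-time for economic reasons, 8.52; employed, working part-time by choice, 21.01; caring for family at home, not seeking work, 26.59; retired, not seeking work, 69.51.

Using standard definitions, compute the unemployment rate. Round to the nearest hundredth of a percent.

Unemployment rate ≈ 7.33%.

Employed = 115.03 + 8.52 + 21.01 = 144.56 million (anyone who worked, including part-time for economic reasons, counts as employed).
Unemployed = 2.48 + 8.95 = 11.43 million (jobless and actively searching, or on temporary layoff).
Labor force = 144.56 + 11.43 = 155.99 million.
Unemployment rate = 11.43 / 155.99 = 7.33%.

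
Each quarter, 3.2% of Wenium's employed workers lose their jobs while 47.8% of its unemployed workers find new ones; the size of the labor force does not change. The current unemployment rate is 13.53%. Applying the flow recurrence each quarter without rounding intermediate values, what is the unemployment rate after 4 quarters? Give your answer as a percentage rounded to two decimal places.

With a fixed labor force, u_{t+1} = u_t + s·(1−u_t) − f·u_t = u_t·(1−s−f) + s.
Here 1−s−f = 0.490 and s = 0.032.
u_1 = 0.135300 × 0.490 + 0.032 = 0.098297.
u_2 = 0.098297 × 0.490 + 0.032 = 0.080166.
u_3 = 0.080166 × 0.490 + 0.032 = 0.071281.
u_4 = 0.071281 × 0.490 + 0.032 = 0.066928.

Unemployment rate after four quarters ≈ 6.69%.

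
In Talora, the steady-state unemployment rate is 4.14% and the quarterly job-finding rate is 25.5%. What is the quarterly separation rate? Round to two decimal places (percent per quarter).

Separation rate ≈ 1.10% per quarter.

From u* = s/(s+f): s = u·f/(1−u).
s = 0.0414 × 25.5 / (1 − 0.0414) = 1.0557 / 0.9586 ≈ 1.10% per quarter.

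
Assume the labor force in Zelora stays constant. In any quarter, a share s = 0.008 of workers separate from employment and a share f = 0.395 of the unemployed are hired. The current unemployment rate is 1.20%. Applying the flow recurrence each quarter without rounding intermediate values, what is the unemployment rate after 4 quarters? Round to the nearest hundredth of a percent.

Unemployment rate after four quarters ≈ 1.89%.

With a fixed labor force, u_{t+1} = u_t + s·(1−u_t) − f·u_t = u_t·(1−s−f) + s.
Here 1−s−f = 0.597 and s = 0.008.
u_1 = 0.012000 × 0.597 + 0.008 = 0.015164.
u_2 = 0.015164 × 0.597 + 0.008 = 0.017053.
u_3 = 0.017053 × 0.597 + 0.008 = 0.018181.
u_4 = 0.018181 × 0.597 + 0.008 = 0.018854.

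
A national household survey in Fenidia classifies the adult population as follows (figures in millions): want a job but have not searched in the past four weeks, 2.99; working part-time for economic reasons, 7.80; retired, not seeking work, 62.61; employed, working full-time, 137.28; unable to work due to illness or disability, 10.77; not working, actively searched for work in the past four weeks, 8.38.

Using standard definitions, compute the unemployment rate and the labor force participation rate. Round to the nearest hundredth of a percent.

Unemployment rate ≈ 5.46%; labor force participation rate ≈ 66.77%.

Employed = 7.80 + 137.28 = 145.08 million (anyone who worked, including part-time for economic reasons, counts as employed).
Unemployed = 8.38 million.
Labor force = 145.08 + 8.38 = 153.46 million.
Not in labor force = 2.99 + 62.61 + 10.77 = 76.37 million (those not working and not actively searching are outside the labor force — including those who want a job but have given up searching).
Civilian working-age population = 153.46 + 76.37 = 229.83 million.
Unemployment rate = 8.38 / 153.46 = 5.46%.
Labor force participation rate = 153.46 / 229.83 = 66.77%.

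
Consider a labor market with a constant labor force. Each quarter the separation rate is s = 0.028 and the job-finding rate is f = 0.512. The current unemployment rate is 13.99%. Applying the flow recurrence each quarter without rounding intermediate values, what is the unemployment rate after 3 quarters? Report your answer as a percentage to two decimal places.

With a fixed labor force, u_{t+1} = u_t + s·(1−u_t) − f·u_t = u_t·(1−s−f) + s.
Here 1−s−f = 0.460 and s = 0.028.
u_1 = 0.139900 × 0.460 + 0.028 = 0.092354.
u_2 = 0.092354 × 0.460 + 0.028 = 0.070483.
u_3 = 0.070483 × 0.460 + 0.028 = 0.060422.

Unemployment rate after three quarters ≈ 6.04%.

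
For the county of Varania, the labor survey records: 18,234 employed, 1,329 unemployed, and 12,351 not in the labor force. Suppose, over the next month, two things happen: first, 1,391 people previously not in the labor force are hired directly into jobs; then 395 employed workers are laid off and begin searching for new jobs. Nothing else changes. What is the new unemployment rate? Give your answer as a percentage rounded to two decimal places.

New unemployment rate ≈ 8.23%.

Initially, labor force = 18,234 + 1,329 = 19,563, so u = 1,329/19,563 = 6.79%.
After the first change, employed and labor force both rise by 1,391; unemployed unchanged → E = 19,625, U = 1,329, labor force = 20,954.
After the second change, employed falls and unemployed rises by 395; labor force unchanged → E = 19,230, U = 1,724, labor force = 20,954.
New unemployment rate = 1,724 / 20,954 = 8.23%.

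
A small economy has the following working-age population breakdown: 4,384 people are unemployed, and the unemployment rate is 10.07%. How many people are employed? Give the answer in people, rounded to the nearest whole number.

About 39,151 are employed.

Labor force = U / u = 4,384 / 0.1007 ≈ 43,535.
Employed = labor force − unemployed = 43,535 − 4,384 = 39,151.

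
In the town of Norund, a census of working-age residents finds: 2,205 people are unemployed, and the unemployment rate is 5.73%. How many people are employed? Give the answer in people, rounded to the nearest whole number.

About 36,277 are employed.

Labor force = U / u = 2,205 / 0.0573 ≈ 38,482.
Employed = labor force − unemployed = 38,482 − 2,205 = 36,277.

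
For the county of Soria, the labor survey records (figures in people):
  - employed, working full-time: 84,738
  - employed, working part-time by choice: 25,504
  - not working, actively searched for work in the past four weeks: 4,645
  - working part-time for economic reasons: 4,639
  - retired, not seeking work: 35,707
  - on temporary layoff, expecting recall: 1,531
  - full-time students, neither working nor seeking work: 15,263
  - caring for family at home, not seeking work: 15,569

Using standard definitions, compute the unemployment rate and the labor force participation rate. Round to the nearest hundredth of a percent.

Unemployment rate ≈ 5.10%; labor force participation rate ≈ 64.53%.

Employed = 84,738 + 25,504 + 4,639 = 114,881 (anyone who worked, including part-time for economic reasons, counts as employed).
Unemployed = 4,645 + 1,531 = 6,176 (jobless and actively searching, or on temporary layoff).
Labor force = 114,881 + 6,176 = 121,057.
Not in labor force = 35,707 + 15,263 + 15,569 = 66,539 (those not working and not actively searching are outside the labor force).
Civilian working-age population = 121,057 + 66,539 = 187,596.
Unemployment rate = 6,176 / 121,057 = 5.10%.
Labor force participation rate = 121,057 / 187,596 = 64.53%.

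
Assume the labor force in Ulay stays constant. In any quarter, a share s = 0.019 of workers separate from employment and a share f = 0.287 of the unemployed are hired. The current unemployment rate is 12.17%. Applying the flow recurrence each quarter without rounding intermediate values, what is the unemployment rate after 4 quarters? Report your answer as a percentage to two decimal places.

Unemployment rate after four quarters ≈ 7.59%.

With a fixed labor force, u_{t+1} = u_t + s·(1−u_t) − f·u_t = u_t·(1−s−f) + s.
Here 1−s−f = 0.694 and s = 0.019.
u_1 = 0.121700 × 0.694 + 0.019 = 0.103460.
u_2 = 0.103460 × 0.694 + 0.019 = 0.090801.
u_3 = 0.090801 × 0.694 + 0.019 = 0.082016.
u_4 = 0.082016 × 0.694 + 0.019 = 0.075919.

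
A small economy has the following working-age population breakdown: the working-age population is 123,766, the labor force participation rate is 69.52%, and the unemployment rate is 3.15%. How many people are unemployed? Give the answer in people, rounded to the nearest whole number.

About 2,710 are unemployed.

Labor force = 0.6952 × 123,766 = 86,042.
Unemployed = 0.0315 × 86,042 ≈ 2,710.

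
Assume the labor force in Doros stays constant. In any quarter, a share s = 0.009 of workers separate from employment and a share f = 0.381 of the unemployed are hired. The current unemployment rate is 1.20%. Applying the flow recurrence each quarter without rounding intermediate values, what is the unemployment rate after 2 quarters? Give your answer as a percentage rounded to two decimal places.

With a fixed labor force, u_{t+1} = u_t + s·(1−u_t) − f·u_t = u_t·(1−s−f) + s.
Here 1−s−f = 0.610 and s = 0.009.
u_1 = 0.012000 × 0.610 + 0.009 = 0.016320.
u_2 = 0.016320 × 0.610 + 0.009 = 0.018955.

Unemployment rate after two quarters ≈ 1.90%.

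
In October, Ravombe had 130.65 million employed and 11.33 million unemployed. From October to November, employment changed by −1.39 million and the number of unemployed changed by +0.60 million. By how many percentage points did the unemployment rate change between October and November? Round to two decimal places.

October: labor force = 130.65 + 11.33 = 141.98; u = 11.33/141.98 = 7.98%.
November: labor force = 129.26 + 11.93 = 141.19; u = 11.93/141.19 = 8.45%.
Change = 8.45% − 7.98% = +0.47 pp.

The unemployment rate changed by +0.47 percentage points.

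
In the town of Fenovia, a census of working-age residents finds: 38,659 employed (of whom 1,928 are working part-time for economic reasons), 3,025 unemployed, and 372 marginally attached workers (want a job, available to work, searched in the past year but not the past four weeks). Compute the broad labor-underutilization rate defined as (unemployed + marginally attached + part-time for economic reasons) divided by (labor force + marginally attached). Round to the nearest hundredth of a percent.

Broad underutilization rate ≈ 12.66%.

Labor force = 38,659 + 3,025 = 41,684.
Numerator = 3,025 + 372 + 1,928 = 5,325.
Denominator = 41,684 + 372 = 42,056.
Broad rate = 5,325 / 42,056 = 12.66%.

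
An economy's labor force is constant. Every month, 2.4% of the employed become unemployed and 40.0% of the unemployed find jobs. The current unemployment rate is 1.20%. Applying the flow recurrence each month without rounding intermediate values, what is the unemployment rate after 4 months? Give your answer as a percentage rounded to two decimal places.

With a fixed labor force, u_{t+1} = u_t + s·(1−u_t) − f·u_t = u_t·(1−s−f) + s.
Here 1−s−f = 0.576 and s = 0.024.
u_1 = 0.012000 × 0.576 + 0.024 = 0.030912.
u_2 = 0.030912 × 0.576 + 0.024 = 0.041805.
u_3 = 0.041805 × 0.576 + 0.024 = 0.048080.
u_4 = 0.048080 × 0.576 + 0.024 = 0.051694.

Unemployment rate after four months ≈ 5.17%.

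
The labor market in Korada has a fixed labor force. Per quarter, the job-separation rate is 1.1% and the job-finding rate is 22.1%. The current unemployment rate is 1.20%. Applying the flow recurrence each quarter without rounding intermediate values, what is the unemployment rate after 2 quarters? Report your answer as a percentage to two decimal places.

With a fixed labor force, u_{t+1} = u_t + s·(1−u_t) − f·u_t = u_t·(1−s−f) + s.
Here 1−s−f = 0.768 and s = 0.011.
u_1 = 0.012000 × 0.768 + 0.011 = 0.020216.
u_2 = 0.020216 × 0.768 + 0.011 = 0.026526.

Unemployment rate after two quarters ≈ 2.65%.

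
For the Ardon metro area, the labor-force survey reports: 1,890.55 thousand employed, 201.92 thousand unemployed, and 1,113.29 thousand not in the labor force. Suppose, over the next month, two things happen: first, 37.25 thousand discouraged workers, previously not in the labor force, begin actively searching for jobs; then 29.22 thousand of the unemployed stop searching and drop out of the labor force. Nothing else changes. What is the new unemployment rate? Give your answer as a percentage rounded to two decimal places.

New unemployment rate ≈ 10.00%.

Initially, labor force = 1,890.55 + 201.92 = 2,092.47 thousand, so u = 201.92/2,092.47 = 9.65%.
After the first change, unemployed and labor force both rise by 37.25 → E = 1,890.55, U = 239.17, labor force = 2,129.72 thousand.
After the second change, unemployed and labor force both fall by 29.22 → E = 1,890.55, U = 209.95, labor force = 2,100.50 thousand.
New unemployment rate = 209.95 / 2,100.50 = 10.00%.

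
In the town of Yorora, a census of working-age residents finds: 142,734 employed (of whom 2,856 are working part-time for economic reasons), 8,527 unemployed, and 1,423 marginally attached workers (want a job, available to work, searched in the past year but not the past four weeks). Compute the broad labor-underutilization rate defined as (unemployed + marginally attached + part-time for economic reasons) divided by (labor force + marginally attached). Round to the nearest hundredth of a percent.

Labor force = 142,734 + 8,527 = 151,261.
Numerator = 8,527 + 1,423 + 2,856 = 12,806.
Denominator = 151,261 + 1,423 = 152,684.
Broad rate = 12,806 / 152,684 = 8.39%.

Broad underutilization rate ≈ 8.39%.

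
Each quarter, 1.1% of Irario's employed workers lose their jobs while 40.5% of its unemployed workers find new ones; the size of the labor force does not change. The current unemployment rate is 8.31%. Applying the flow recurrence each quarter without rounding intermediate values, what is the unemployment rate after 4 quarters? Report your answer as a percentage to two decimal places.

Unemployment rate after four quarters ≈ 3.30%.

With a fixed labor force, u_{t+1} = u_t + s·(1−u_t) − f·u_t = u_t·(1−s−f) + s.
Here 1−s−f = 0.584 and s = 0.011.
u_1 = 0.083100 × 0.584 + 0.011 = 0.059530.
u_2 = 0.059530 × 0.584 + 0.011 = 0.045766.
u_3 = 0.045766 × 0.584 + 0.011 = 0.037727.
u_4 = 0.037727 × 0.584 + 0.011 = 0.033033.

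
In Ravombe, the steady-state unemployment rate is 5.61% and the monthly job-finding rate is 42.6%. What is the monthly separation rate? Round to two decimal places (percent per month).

Separation rate ≈ 2.53% per month.

From u* = s/(s+f): s = u·f/(1−u).
s = 0.0561 × 42.6 / (1 − 0.0561) = 2.3899 / 0.9439 ≈ 2.53% per month.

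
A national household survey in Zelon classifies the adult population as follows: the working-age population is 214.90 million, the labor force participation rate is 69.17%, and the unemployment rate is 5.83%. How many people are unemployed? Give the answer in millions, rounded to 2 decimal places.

Labor force = 0.6917 × 214.90 = 148.65 million.
Unemployed = 0.0583 × 148.65 ≈ 8.67 million.

About 8.67 million are unemployed.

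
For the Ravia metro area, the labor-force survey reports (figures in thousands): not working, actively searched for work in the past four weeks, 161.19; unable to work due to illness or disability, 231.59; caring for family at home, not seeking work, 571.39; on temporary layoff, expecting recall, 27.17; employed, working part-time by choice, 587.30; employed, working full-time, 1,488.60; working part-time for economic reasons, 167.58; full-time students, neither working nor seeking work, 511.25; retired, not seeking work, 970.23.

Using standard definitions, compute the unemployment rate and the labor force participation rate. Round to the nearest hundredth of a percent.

Employed = 587.30 + 1,488.60 + 167.58 = 2,243.48 thousand (anyone who worked, including part-time for economic reasons, counts as employed).
Unemployed = 161.19 + 27.17 = 188.36 thousand (jobless and actively searching, or on temporary layoff).
Labor force = 2,243.48 + 188.36 = 2,431.84 thousand.
Not in labor force = 231.59 + 571.39 + 511.25 + 970.23 = 2,284.46 thousand (those not working and not actively searching are outside the labor force).
Civilian working-age population = 2,431.84 + 2,284.46 = 4,716.30 thousand.
Unemployment rate = 188.36 / 2,431.84 = 7.75%.
Labor force participation rate = 2,431.84 / 4,716.30 = 51.56%.

Unemployment rate ≈ 7.75%; labor force participation rate ≈ 51.56%.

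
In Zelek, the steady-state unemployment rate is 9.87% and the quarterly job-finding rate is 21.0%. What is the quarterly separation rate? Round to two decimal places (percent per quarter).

Separation rate ≈ 2.30% per quarter.

From u* = s/(s+f): s = u·f/(1−u).
s = 0.0987 × 21.0 / (1 − 0.0987) = 2.0727 / 0.9013 ≈ 2.30% per quarter.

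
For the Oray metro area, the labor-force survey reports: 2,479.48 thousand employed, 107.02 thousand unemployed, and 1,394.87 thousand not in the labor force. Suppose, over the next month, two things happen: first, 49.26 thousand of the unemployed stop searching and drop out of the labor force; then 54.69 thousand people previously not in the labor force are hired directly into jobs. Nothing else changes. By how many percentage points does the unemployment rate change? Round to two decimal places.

Initially, labor force = 2,479.48 + 107.02 = 2,586.50 thousand, so u = 107.02/2,586.50 = 4.14%.
After the first change, unemployed and labor force both fall by 49.26 → E = 2,479.48, U = 57.76, labor force = 2,537.24 thousand.
After the second change, employed and labor force both rise by 54.69; unemployed unchanged → E = 2,534.17, U = 57.76, labor force = 2,591.93 thousand.
New unemployment rate = 57.76 / 2,591.93 = 2.23%.
Change = 2.23% − 4.14% = −1.91 percentage points.

The unemployment rate changes by −1.91 percentage points.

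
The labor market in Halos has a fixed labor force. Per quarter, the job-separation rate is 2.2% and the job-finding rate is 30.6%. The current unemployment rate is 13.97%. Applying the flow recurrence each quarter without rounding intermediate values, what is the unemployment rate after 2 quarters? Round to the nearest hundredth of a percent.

Unemployment rate after two quarters ≈ 9.99%.

With a fixed labor force, u_{t+1} = u_t + s·(1−u_t) − f·u_t = u_t·(1−s−f) + s.
Here 1−s−f = 0.672 and s = 0.022.
u_1 = 0.139700 × 0.672 + 0.022 = 0.115878.
u_2 = 0.115878 × 0.672 + 0.022 = 0.099870.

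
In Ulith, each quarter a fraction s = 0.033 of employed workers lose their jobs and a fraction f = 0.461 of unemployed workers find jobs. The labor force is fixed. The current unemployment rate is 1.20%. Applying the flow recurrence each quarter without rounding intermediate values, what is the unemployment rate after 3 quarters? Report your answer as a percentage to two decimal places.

With a fixed labor force, u_{t+1} = u_t + s·(1−u_t) − f·u_t = u_t·(1−s−f) + s.
Here 1−s−f = 0.506 and s = 0.033.
u_1 = 0.012000 × 0.506 + 0.033 = 0.039072.
u_2 = 0.039072 × 0.506 + 0.033 = 0.052770.
u_3 = 0.052770 × 0.506 + 0.033 = 0.059702.

Unemployment rate after three quarters ≈ 5.97%.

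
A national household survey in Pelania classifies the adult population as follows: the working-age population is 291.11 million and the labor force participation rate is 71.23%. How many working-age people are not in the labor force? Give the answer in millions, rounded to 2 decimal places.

Share not in the labor force = 1 − 0.7123 = 0.2877.
Not in labor force = 0.2877 × 291.11 ≈ 83.75 million.

About 83.75 million are not in the labor force.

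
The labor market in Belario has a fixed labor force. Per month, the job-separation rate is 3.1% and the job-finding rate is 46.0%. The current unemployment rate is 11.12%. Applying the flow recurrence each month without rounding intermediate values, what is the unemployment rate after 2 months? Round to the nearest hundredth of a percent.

With a fixed labor force, u_{t+1} = u_t + s·(1−u_t) − f·u_t = u_t·(1−s−f) + s.
Here 1−s−f = 0.509 and s = 0.031.
u_1 = 0.111200 × 0.509 + 0.031 = 0.087601.
u_2 = 0.087601 × 0.509 + 0.031 = 0.075589.

Unemployment rate after two months ≈ 7.56%.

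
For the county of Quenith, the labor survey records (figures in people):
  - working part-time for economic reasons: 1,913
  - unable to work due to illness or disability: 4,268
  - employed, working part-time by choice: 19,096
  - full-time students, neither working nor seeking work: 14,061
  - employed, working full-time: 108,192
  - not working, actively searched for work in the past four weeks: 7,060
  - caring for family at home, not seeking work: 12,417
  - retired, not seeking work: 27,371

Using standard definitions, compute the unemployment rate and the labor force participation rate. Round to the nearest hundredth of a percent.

Unemployment rate ≈ 5.18%; labor force participation rate ≈ 70.10%.

Employed = 1,913 + 19,096 + 108,192 = 129,201 (anyone who worked, including part-time for economic reasons, counts as employed).
Unemployed = 7,060.
Labor force = 129,201 + 7,060 = 136,261.
Not in labor force = 4,268 + 14,061 + 12,417 + 27,371 = 58,117 (those not working and not actively searching are outside the labor force).
Civilian working-age population = 136,261 + 58,117 = 194,378.
Unemployment rate = 7,060 / 136,261 = 5.18%.
Labor force participation rate = 136,261 / 194,378 = 70.10%.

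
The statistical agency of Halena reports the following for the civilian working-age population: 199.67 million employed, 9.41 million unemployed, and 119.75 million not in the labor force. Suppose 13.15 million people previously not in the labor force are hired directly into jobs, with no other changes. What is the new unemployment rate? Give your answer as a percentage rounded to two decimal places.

New unemployment rate ≈ 4.23%.

Initially, labor force = 199.67 + 9.41 = 209.08 million, so u = 9.41/209.08 = 4.50%.
After the change, employed and labor force both rise by 13.15; unemployed unchanged → E = 212.82, U = 9.41, labor force = 222.23 million.
New unemployment rate = 9.41 / 222.23 = 4.23%.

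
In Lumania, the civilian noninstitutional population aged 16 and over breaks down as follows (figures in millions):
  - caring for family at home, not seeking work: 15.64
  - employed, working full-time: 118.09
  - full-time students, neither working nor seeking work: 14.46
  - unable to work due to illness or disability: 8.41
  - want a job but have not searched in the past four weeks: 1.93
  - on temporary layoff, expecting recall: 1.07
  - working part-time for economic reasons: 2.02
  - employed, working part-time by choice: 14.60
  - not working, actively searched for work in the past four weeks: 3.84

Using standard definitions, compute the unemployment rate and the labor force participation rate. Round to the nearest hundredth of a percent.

Employed = 118.09 + 2.02 + 14.60 = 134.71 million (anyone who worked, including part-time for economic reasons, counts as employed).
Unemployed = 1.07 + 3.84 = 4.91 million (jobless and actively searching, or on temporary layoff).
Labor force = 134.71 + 4.91 = 139.62 million.
Not in labor force = 15.64 + 14.46 + 8.41 + 1.93 = 40.44 million (those not working and not actively searching are outside the labor force — including those who want a job but have given up searching).
Civilian working-age population = 139.62 + 40.44 = 180.06 million.
Unemployment rate = 4.91 / 139.62 = 3.52%.
Labor force participation rate = 139.62 / 180.06 = 77.54%.

Unemployment rate ≈ 3.52%; labor force participation rate ≈ 77.54%.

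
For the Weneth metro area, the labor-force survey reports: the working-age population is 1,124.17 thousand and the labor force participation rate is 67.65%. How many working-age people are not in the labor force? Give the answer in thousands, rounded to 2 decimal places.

About 363.67 thousand are not in the labor force.

Share not in the labor force = 1 − 0.6765 = 0.3235.
Not in labor force = 0.3235 × 1,124.17 ≈ 363.67 thousand.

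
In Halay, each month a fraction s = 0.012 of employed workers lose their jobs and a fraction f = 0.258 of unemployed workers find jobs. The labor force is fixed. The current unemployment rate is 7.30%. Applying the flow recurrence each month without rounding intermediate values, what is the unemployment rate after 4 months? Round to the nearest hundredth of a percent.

Unemployment rate after four months ≈ 5.26%.

With a fixed labor force, u_{t+1} = u_t + s·(1−u_t) − f·u_t = u_t·(1−s−f) + s.
Here 1−s−f = 0.730 and s = 0.012.
u_1 = 0.073000 × 0.730 + 0.012 = 0.065290.
u_2 = 0.065290 × 0.730 + 0.012 = 0.059662.
u_3 = 0.059662 × 0.730 + 0.012 = 0.055553.
u_4 = 0.055553 × 0.730 + 0.012 = 0.052554.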